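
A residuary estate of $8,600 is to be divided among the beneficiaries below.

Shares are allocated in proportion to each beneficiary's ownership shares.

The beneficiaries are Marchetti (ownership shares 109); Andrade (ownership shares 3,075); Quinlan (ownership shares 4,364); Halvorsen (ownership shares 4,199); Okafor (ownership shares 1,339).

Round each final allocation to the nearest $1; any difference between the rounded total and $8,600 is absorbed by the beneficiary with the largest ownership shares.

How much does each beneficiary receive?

Marchetti: $72 · Andrade: $2,021 · Quinlan: $2,867 · Halvorsen: $2,760 · Okafor: $880

Combined ownership shares = 13,086.
Unrounded shares: Marchetti 109/13,086 × $8,600 = 71.63; Andrade 3,075/13,086 × $8,600 = 2,020.86; Quinlan 4,364/13,086 × $8,600 = 2,867.98; Halvorsen 4,199/13,086 × $8,600 = 2,759.54; Okafor 1,339/13,086 × $8,600 = 879.98.
After rounding ($1): Marchetti $72; Andrade $2,021; Quinlan $2,868; Halvorsen $2,760; Okafor $880. Sum = $8,601.
Difference $8,600 − $8,601 = −$1 applied to largest ownership shares (Quinlan): Quinlan becomes $2,867.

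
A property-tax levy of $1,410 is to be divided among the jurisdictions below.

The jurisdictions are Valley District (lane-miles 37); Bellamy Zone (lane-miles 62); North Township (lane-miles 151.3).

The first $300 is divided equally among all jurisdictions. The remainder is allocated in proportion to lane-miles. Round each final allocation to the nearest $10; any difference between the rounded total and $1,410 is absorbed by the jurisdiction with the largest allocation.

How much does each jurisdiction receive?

$300 shared equally gives $100 per jurisdiction.
Remainder $1,110 by lane-miles (total 250.3): Valley District 164.08 → $160; Bellamy Zone 274.95 → $270; North Township 670.97 → $670.
Rounding difference +$10 on remainder applied to North Township.
Totals: Valley District $100 + $160 = $260; Bellamy Zone $100 + $270 = $370; North Township $100 + $680 = $780.

Valley District: $260 · Bellamy Zone: $370 · North Township: $780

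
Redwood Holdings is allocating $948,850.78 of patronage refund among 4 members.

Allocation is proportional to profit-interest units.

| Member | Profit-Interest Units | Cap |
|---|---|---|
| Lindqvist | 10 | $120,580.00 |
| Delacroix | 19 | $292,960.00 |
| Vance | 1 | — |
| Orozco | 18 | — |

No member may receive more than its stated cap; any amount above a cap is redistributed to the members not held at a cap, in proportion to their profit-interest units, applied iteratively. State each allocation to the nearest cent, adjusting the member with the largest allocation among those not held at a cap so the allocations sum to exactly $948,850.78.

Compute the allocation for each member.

Lindqvist: $120,580.00 · Delacroix: $292,960.00 · Vance: $28,174.25 · Orozco: $507,136.53

Profit-interest units total: 48.
Proportional shares (ignoring caps): Lindqvist 197,677.2458; Delacroix 375,586.7671; Vance 19,767.7246; Orozco 355,819.0425.
Held at cap: Lindqvist ($120,580.00), Delacroix ($292,960.00); balance $535,310.78 reallocated over remaining profit-interest units 19.
Remaining shares: Vance 28,174.2516 → $28,174.25; Orozco 507,136.5284 → $507,136.53.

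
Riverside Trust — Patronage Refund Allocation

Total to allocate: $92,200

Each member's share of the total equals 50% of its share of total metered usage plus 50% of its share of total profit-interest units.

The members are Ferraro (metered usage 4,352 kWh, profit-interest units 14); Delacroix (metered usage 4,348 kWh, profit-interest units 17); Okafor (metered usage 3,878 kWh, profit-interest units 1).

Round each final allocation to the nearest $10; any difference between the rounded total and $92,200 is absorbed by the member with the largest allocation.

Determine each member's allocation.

Ferraro: $36,120 · Delacroix: $40,430 · Okafor: $15,650

Metered usage total 12,578; profit-interest units total 32.
Composite weights (50% metered usage + 50% profit-interest units): Ferraro 0.3918; Delacroix 0.4385; Okafor 0.1698.
Unrounded shares: Ferraro 36,119.39; Delacroix 40,426.61; Okafor 15,654.00.
Rounded to nearest $10: Ferraro $36,120; Delacroix $40,430; Okafor $15,650. Sum = $92,200.
Sum already equals the total — no adjustment.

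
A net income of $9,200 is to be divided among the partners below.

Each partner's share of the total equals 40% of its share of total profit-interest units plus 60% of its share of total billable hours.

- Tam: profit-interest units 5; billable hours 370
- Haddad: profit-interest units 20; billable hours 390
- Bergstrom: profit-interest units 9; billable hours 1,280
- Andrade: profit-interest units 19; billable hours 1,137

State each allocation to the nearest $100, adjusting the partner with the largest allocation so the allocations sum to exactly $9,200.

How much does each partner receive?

Totals — profit-interest units 53, billable hours 3,177.
Blended shares (40% profit-interest units + 60% billable hours): Tam 0.1076; Haddad 0.2246; Bergstrom 0.3097; Andrade 0.3581.
Proportional shares: Tam 990.04; Haddad 2,066.30; Bergstrom 2,848.89; Andrade 3,294.77.
Rounded to nearest $100: Tam $1,000; Haddad $2,100; Bergstrom $2,800; Andrade $3,300. Sum = $9,200.
No rounding difference to absorb.

Tam: $1,000 | Haddad: $2,100 | Bergstrom: $2,800 | Andrade: $3,300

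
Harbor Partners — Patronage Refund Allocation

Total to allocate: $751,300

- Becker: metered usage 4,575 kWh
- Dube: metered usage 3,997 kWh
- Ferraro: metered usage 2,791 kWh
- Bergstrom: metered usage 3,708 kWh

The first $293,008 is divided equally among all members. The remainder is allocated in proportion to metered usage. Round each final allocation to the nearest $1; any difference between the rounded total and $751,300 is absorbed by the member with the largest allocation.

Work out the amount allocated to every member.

Becker: $212,373 · Dube: $194,796 · Ferraro: $158,123 · Bergstrom: $186,008

Equal tier: $293,008 ÷ 4 = $73,252 apiece.
Remainder $458,292 by metered usage (total 15,071): Becker 139,120.56 → $139,121; Dube 121,544.23 → $121,544; Ferraro 84,871.14 → $84,871; Bergstrom 112,756.07 → $112,756.
Totals: Becker $73,252 + $139,121 = $212,373; Dube $73,252 + $121,544 = $194,796; Ferraro $73,252 + $84,871 = $158,123; Bergstrom $73,252 + $112,756 = $186,008.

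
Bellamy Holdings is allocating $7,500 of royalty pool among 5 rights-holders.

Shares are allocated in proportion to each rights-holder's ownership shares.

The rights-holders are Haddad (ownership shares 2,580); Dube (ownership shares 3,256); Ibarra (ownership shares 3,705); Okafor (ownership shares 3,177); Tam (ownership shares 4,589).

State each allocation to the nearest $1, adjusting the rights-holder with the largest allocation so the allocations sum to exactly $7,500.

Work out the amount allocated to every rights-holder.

Haddad: $1,118; Dube: $1,411; Ibarra: $1,606; Okafor: $1,377; Tam: $1,988

Combined ownership shares = 17,307.
Raw shares: Haddad 2,580/17,307 × $7,500 = 1,118.04; Dube 3,256/17,307 × $7,500 = 1,410.99; Ibarra 3,705/17,307 × $7,500 = 1,605.56; Okafor 3,177/17,307 × $7,500 = 1,376.76; Tam 4,589/17,307 × $7,500 = 1,988.65.
At nearest $1: Haddad $1,118; Dube $1,411; Ibarra $1,606; Okafor $1,377; Tam $1,989. Sum = $7,501.
Difference $7,500 − $7,501 = −$1 applied to largest allocation (Tam): Tam becomes $1,988.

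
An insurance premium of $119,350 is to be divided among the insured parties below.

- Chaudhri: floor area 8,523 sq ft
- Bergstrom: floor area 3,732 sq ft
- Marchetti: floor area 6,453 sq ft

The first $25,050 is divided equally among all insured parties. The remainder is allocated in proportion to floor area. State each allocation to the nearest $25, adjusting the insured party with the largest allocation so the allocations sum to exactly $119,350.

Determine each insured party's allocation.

Chaudhri: $51,325; Bergstrom: $27,150; Marchetti: $40,875

Equal tier: $25,050 ÷ 3 = $8,350 apiece.
Remainder $94,300 by floor area (total 18,708): Chaudhri 42,961.24 → $42,950; Bergstrom 18,811.61 → $18,800; Marchetti 32,527.15 → $32,525.
Rounding difference +$25 on remainder applied to Chaudhri.
Totals: Chaudhri $8,350 + $42,975 = $51,325; Bergstrom $8,350 + $18,800 = $27,150; Marchetti $8,350 + $32,525 = $40,875.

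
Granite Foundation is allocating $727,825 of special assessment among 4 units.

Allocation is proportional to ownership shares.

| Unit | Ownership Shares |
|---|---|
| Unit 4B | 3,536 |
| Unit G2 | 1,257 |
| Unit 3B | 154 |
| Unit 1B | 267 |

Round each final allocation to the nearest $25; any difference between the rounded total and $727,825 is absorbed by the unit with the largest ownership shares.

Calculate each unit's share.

Combined ownership shares = 5,214.
Proportional shares: Unit 4B 3,536/5,214 × $727,825 = 493,592.10; Unit G2 1,257/5,214 × $727,825 = 175,465.29; Unit 3B 154/5,214 × $727,825 = 21,496.94; Unit 1B 267/5,214 × $727,825 = 37,270.67.
After rounding ($25): Unit 4B $493,600; Unit G2 $175,475; Unit 3B $21,500; Unit 1B $37,275. Sum = $727,850.
Difference $727,825 − $727,850 = −$25 applied to largest ownership shares (Unit 4B): Unit 4B becomes $493,575.

Unit 4B: $493,575; Unit G2: $175,475; Unit 3B: $21,500; Unit 1B: $37,275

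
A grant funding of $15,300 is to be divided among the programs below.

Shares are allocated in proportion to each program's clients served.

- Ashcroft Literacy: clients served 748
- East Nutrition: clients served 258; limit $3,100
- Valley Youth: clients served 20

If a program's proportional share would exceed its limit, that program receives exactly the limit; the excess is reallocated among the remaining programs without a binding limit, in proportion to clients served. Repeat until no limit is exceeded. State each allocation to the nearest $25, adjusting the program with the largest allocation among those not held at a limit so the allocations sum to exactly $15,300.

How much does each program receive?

Sum of clients served: 1,026.
Proportional shares (ignoring caps): Ashcroft Literacy 11,154.39; East Nutrition 3,847.37; Valley Youth 298.25.
Held at cap: East Nutrition ($3,100); balance $12,200 reallocated over remaining clients served 768.
Remaining shares: Ashcroft Literacy 11,882.29 → $11,875; Valley Youth 317.71 → $325.

Ashcroft Literacy: $11,875 | East Nutrition: $3,100 | Valley Youth: $325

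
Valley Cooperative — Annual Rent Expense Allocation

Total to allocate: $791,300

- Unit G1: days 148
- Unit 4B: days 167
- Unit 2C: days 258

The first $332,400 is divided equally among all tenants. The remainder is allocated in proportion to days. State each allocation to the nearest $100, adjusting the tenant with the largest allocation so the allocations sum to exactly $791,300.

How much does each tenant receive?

Unit G1: $229,300 · Unit 4B: $244,500 · Unit 2C: $317,500

First tranche $332,400 split equally: $110,800 each.
Remainder $458,900 by days (total 573): Unit G1 118,529.14 → $118,500; Unit 4B 133,745.72 → $133,700; Unit 2C 206,625.13 → $206,600.
Rounding difference +$100 on remainder applied to Unit 2C.
Totals: Unit G1 $110,800 + $118,500 = $229,300; Unit 4B $110,800 + $133,700 = $244,500; Unit 2C $110,800 + $206,700 = $317,500.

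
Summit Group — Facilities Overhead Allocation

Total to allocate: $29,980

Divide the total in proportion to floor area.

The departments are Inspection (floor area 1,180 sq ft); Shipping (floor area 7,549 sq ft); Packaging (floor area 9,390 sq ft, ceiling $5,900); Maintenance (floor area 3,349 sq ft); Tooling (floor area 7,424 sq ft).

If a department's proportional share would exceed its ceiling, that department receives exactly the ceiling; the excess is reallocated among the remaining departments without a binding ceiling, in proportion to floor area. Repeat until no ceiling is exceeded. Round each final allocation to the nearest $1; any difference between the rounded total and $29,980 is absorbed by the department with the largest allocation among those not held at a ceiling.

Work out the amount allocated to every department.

Combined floor area = 28,892.
Proportional shares (ignoring caps): Inspection 1,224.44; Shipping 7,833.28; Packaging 9,743.60; Maintenance 3,475.11; Tooling 7,703.57.
Held at cap: Packaging ($5,900); residual $24,080 reallocated over remaining floor area 19,502.
Redistributed shares: Inspection 1,457.00 → $1,457; Shipping 9,321.09 → $9,321; Maintenance 4,135.16 → $4,135; Tooling 9,166.75 → $9,167.

Inspection: $1,457 | Shipping: $9,321 | Packaging: $5,900 | Maintenance: $4,135 | Tooling: $9,167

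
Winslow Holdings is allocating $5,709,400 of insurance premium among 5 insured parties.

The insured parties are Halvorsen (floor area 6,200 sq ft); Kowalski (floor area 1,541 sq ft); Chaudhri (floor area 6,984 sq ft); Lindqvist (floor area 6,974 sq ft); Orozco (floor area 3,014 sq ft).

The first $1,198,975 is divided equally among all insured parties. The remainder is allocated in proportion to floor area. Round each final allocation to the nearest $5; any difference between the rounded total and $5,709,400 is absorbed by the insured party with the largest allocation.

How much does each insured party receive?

$1,198,975 shared equally gives $239,795 per insured party.
Remainder $4,510,425 by floor area (total 24,713): Halvorsen 1,131,575.89 → $1,131,575; Kowalski 281,251.36 → $281,250; Chaudhri 1,274,665.49 → $1,274,665; Lindqvist 1,272,840.37 → $1,272,840; Orozco 550,091.89 → $550,090.
Rounding difference +$5 on remainder applied to Chaudhri.
Totals: Halvorsen $239,795 + $1,131,575 = $1,371,370; Kowalski $239,795 + $281,250 = $521,045; Chaudhri $239,795 + $1,274,670 = $1,514,465; Lindqvist $239,795 + $1,272,840 = $1,512,635; Orozco $239,795 + $550,090 = $789,885.

Halvorsen: $1,371,370 · Kowalski: $521,045 · Chaudhri: $1,514,465 · Lindqvist: $1,512,635 · Orozco: $789,885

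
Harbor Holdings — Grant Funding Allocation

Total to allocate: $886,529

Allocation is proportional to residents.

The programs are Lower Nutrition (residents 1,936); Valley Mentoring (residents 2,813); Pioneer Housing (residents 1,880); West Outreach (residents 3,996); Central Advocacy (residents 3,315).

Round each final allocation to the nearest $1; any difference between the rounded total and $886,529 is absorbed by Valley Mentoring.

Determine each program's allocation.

Combined residents = 13,940.
Raw shares: Lower Nutrition 1,936/13,940 × $886,529 = 123,121.96; Valley Mentoring 2,813/13,940 × $886,529 = 178,895.70; Pioneer Housing 1,880/13,940 × $886,529 = 119,560.58; West Outreach 3,996/13,940 × $886,529 = 254,129.83; Central Advocacy 3,315/13,940 × $886,529 = 210,820.92.
After rounding ($1): Lower Nutrition $123,122; Valley Mentoring $178,896; Pioneer Housing $119,561; West Outreach $254,130; Central Advocacy $210,821. Sum = $886,530.
Difference $886,529 − $886,530 = −$1 applied to Valley Mentoring: Valley Mentoring becomes $178,895.

Lower Nutrition: $123,122 · Valley Mentoring: $178,895 · Pioneer Housing: $119,561 · West Outreach: $254,130 · Central Advocacy: $210,821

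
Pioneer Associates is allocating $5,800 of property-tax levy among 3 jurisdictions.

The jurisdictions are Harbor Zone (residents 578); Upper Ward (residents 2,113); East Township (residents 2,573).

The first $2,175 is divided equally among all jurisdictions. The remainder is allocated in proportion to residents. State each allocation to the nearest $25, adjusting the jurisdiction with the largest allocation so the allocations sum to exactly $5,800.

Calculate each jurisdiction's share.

Harbor Zone: $1,125 · Upper Ward: $2,175 · East Township: $2,500

$2,175 shared equally gives $725 per jurisdiction.
Remainder $3,625 by residents (total 5,264): Harbor Zone 398.03 → $400; Upper Ward 1,455.10 → $1,450; East Township 1,771.87 → $1,775.
Totals: Harbor Zone $725 + $400 = $1,125; Upper Ward $725 + $1,450 = $2,175; East Township $725 + $1,775 = $2,500.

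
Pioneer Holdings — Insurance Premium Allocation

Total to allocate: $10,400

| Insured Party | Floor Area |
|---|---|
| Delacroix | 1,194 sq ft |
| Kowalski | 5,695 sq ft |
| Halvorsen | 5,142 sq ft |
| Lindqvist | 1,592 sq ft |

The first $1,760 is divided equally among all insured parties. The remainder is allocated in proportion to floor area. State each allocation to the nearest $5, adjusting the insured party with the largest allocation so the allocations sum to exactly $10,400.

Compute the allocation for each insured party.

Delacroix: $1,195 | Kowalski: $4,055 | Halvorsen: $3,700 | Lindqvist: $1,450

$1,760 shared equally gives $440 per insured party.
Remainder $8,640 by floor area (total 13,623): Delacroix 757.26 → $755; Kowalski 3,611.89 → $3,610; Halvorsen 3,261.17 → $3,260; Lindqvist 1,009.68 → $1,010.
Rounding difference +$5 on remainder applied to Kowalski.
Totals: Delacroix $440 + $755 = $1,195; Kowalski $440 + $3,615 = $4,055; Halvorsen $440 + $3,260 = $3,700; Lindqvist $440 + $1,010 = $1,450.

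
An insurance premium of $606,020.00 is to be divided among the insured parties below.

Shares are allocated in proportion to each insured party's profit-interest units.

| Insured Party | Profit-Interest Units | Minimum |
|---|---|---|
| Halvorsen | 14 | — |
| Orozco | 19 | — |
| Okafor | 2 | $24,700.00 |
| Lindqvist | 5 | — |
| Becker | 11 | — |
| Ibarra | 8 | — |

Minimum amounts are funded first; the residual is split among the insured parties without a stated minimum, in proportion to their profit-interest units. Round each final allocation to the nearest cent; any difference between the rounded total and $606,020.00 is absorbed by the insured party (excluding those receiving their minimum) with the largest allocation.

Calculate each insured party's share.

Halvorsen: $142,780.35 | Orozco: $193,773.34 | Okafor: $24,700.00 | Lindqvist: $50,992.98 | Becker: $112,184.56 | Ibarra: $81,588.77

Guaranteed amounts: Okafor $24,700.00. Residual $581,320.00.
Residual split over remaining profit-interest units 57: Halvorsen 142,780.3509 → $142,780.35; Orozco 193,773.3333 → $193,773.33; Lindqvist 50,992.9825 → $50,992.98; Becker 112,184.5614 → $112,184.56; Ibarra 81,588.7719 → $81,588.77.
Rounding difference +$0.01 applied to Orozco → $193,773.34.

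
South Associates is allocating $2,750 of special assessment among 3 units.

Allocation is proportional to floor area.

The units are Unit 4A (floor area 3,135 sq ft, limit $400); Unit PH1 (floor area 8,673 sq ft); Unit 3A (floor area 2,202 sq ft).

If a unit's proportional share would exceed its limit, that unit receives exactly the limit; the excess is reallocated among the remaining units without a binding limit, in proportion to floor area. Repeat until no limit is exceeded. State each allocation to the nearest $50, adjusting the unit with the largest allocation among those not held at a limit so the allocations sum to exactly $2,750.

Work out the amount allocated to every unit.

Unit 4A: $400 · Unit PH1: $1,850 · Unit 3A: $500

Floor area total: 14,010.
Pro-rata shares before constraints: Unit 4A 615.36; Unit PH1 1,702.41; Unit 3A 432.23.
Held at cap: Unit 4A ($400); balance $2,350 reallocated over remaining floor area 10,875.
Remaining shares: Unit PH1 1,874.17 → $1,850; Unit 3A 475.83 → $500.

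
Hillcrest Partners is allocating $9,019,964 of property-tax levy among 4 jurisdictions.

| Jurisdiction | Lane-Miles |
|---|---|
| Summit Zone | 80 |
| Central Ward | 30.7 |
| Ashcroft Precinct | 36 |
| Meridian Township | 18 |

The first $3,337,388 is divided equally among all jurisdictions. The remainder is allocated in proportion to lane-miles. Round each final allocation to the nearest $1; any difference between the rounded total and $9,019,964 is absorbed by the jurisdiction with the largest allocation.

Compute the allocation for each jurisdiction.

Summit Zone: $3,594,554 · Central Ward: $1,893,576 · Ashcroft Precinct: $2,076,440 · Meridian Township: $1,455,394

First tranche $3,337,388 split equally: $834,347 each.
Remainder $5,682,576 by lane-miles (total 164.7): Summit Zone 2,760,206.92 → $2,760,207; Central Ward 1,059,229.41 → $1,059,229; Ashcroft Precinct 1,242,093.11 → $1,242,093; Meridian Township 621,046.56 → $621,047.
Totals: Summit Zone $834,347 + $2,760,207 = $3,594,554; Central Ward $834,347 + $1,059,229 = $1,893,576; Ashcroft Precinct $834,347 + $1,242,093 = $2,076,440; Meridian Township $834,347 + $621,047 = $1,455,394.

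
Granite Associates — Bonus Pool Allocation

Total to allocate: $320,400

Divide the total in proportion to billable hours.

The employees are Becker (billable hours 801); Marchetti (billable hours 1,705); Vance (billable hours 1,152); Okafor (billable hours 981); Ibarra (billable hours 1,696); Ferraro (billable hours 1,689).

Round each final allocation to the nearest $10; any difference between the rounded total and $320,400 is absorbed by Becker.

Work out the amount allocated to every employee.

Combined billable hours = 8,024.
Unrounded shares: Becker 801/8,024 × $320,400 = 31,984.10; Marchetti 1,705/8,024 × $320,400 = 68,081.01; Vance 1,152/8,024 × $320,400 = 45,999.60; Okafor 981/8,024 × $320,400 = 39,171.54; Ibarra 1,696/8,024 × $320,400 = 67,721.64; Ferraro 1,689/8,024 × $320,400 = 67,442.12.
Rounded to nearest $10: Becker $31,980; Marchetti $68,080; Vance $46,000; Okafor $39,170; Ibarra $67,720; Ferraro $67,440. Sum = $320,390.
Difference $320,400 − $320,390 = +$10 applied to Becker: Becker becomes $31,990.

Becker: $31,990 | Marchetti: $68,080 | Vance: $46,000 | Okafor: $39,170 | Ibarra: $67,720 | Ferraro: $67,440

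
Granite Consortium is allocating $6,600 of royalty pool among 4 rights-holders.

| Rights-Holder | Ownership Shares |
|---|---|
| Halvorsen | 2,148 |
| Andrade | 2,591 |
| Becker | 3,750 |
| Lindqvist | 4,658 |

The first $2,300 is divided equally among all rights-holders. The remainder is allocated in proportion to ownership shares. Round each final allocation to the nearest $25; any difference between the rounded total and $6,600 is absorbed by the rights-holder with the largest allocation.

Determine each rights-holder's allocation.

Halvorsen: $1,275 · Andrade: $1,425 · Becker: $1,800 · Lindqvist: $2,100

First tranche $2,300 split equally: $575 each.
Remainder $4,300 by ownership shares (total 13,147): Halvorsen 702.55 → $700; Andrade 847.44 → $850; Becker 1,226.52 → $1,225; Lindqvist 1,523.50 → $1,525.
Totals: Halvorsen $575 + $700 = $1,275; Andrade $575 + $850 = $1,425; Becker $575 + $1,225 = $1,800; Lindqvist $575 + $1,525 = $2,100.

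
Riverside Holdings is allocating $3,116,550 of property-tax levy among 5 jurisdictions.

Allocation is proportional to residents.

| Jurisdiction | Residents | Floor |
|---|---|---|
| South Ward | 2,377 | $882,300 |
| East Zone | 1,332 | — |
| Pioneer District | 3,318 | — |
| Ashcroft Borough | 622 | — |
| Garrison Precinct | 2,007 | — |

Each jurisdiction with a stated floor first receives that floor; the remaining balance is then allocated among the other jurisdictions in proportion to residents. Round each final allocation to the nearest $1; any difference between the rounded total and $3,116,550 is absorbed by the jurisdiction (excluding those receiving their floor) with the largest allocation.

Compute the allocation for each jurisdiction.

Guaranteed amounts: South Ward $882,300. Remaining pool $2,234,250.
Remaining pool split over remaining residents 7,279: East Zone 408,850.25 → $408,850; Pioneer District 1,018,442.30 → $1,018,442; Ashcroft Borough 190,919.56 → $190,920; Garrison Precinct 616,037.88 → $616,038.

South Ward: $882,300 · East Zone: $408,850 · Pioneer District: $1,018,442 · Ashcroft Borough: $190,920 · Garrison Precinct: $616,038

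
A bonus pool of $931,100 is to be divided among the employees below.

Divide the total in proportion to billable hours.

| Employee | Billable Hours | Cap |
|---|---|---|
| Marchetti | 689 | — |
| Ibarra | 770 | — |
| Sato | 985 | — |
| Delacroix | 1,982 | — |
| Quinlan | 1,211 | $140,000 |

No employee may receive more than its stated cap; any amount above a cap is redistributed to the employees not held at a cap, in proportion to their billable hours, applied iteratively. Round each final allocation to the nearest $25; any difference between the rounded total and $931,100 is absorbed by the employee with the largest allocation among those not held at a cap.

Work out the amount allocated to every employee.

Total billable hours = 5,637.
Proportional shares (ignoring caps): Marchetti 113,806.62; Ibarra 127,185.91; Sato 162,698.86; Delacroix 327,379.85; Quinlan 200,028.76.
Capped: Quinlan ($140,000); residual $791,100 reallocated over remaining billable hours 4,426.
Remaining shares: Marchetti 123,151.36 → $123,150; Ibarra 137,629.24 → $137,625; Sato 176,058.18 → $176,050; Delacroix 354,261.23 → $354,250.
Rounding difference +$25 applied to Delacroix → $354,275.

Marchetti: $123,150 · Ibarra: $137,625 · Sato: $176,050 · Delacroix: $354,275 · Quinlan: $140,000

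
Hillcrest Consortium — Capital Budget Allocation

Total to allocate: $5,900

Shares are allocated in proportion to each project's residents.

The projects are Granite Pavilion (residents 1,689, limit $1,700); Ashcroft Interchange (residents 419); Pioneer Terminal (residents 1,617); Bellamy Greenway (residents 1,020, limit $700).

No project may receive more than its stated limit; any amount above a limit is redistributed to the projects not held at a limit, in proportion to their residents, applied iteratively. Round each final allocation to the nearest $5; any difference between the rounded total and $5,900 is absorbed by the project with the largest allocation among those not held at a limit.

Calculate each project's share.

Granite Pavilion: $1,700; Ashcroft Interchange: $720; Pioneer Terminal: $2,780; Bellamy Greenway: $700

Combined residents = 4,745.
Unconstrained shares: Granite Pavilion 2,100.13; Ashcroft Interchange 520.99; Pioneer Terminal 2,010.60; Bellamy Greenway 1,268.28.
Capped: Granite Pavilion ($1,700), Bellamy Greenway ($700); remaining pool $3,500 reallocated over remaining residents 2,036.
Remaining shares: Ashcroft Interchange 720.28 → $720; Pioneer Terminal 2,779.72 → $2,780.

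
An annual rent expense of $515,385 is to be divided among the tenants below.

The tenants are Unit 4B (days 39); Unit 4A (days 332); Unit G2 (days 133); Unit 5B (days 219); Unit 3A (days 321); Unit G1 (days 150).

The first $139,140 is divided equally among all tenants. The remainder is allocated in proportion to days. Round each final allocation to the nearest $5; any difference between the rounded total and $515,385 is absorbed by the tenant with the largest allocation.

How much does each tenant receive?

First tranche $139,140 split equally: $23,190 each.
Remainder $376,245 by days (total 1,194): Unit 4B 12,289.41 → $12,290; Unit 4A 104,617.54 → $104,620; Unit G2 41,910.04 → $41,910; Unit 5B 69,009.76 → $69,010; Unit 3A 101,151.29 → $101,150; Unit G1 47,266.96 → $47,265.
Totals: Unit 4B $23,190 + $12,290 = $35,480; Unit 4A $23,190 + $104,620 = $127,810; Unit G2 $23,190 + $41,910 = $65,100; Unit 5B $23,190 + $69,010 = $92,200; Unit 3A $23,190 + $101,150 = $124,340; Unit G1 $23,190 + $47,265 = $70,455.

Unit 4B: $35,480 | Unit 4A: $127,810 | Unit G2: $65,100 | Unit 5B: $92,200 | Unit 3A: $124,340 | Unit G1: $70,455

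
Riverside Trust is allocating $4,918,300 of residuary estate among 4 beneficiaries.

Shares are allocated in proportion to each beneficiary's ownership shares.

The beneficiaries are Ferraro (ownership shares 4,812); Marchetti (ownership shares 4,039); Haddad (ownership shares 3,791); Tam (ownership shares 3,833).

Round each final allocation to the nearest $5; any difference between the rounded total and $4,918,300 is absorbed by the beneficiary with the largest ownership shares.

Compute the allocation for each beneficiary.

Ferraro: $1,436,535 | Marchetti: $1,205,765 | Haddad: $1,131,730 | Tam: $1,144,270

Ownership shares total: 16,475.
Proportional shares: Ferraro 4,812/16,475 × $4,918,300 = 1,436,531.69; Marchetti 4,039/16,475 × $4,918,300 = 1,205,767.14; Haddad 3,791/16,475 × $4,918,300 = 1,131,731.43; Tam 3,833/16,475 × $4,918,300 = 1,144,269.74.
After rounding ($5): Ferraro $1,436,530; Marchetti $1,205,765; Haddad $1,131,730; Tam $1,144,270. Sum = $4,918,295.
Difference $4,918,300 − $4,918,295 = +$5 applied to largest ownership shares (Ferraro): Ferraro becomes $1,436,535.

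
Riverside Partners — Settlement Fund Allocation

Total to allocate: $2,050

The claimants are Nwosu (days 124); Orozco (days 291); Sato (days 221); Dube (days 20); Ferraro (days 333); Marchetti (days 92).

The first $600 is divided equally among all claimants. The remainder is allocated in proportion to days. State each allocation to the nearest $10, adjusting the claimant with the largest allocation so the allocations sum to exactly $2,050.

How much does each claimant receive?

Nwosu: $270 | Orozco: $490 | Sato: $400 | Dube: $130 | Ferraro: $540 | Marchetti: $220

Equal tier: $600 ÷ 6 = $100 apiece.
Remainder $1,450 by days (total 1,081): Nwosu 166.33 → $170; Orozco 390.33 → $390; Sato 296.44 → $300; Dube 26.83 → $30; Ferraro 446.67 → $450; Marchetti 123.40 → $120.
Rounding difference −$10 on remainder applied to Ferraro.
Totals: Nwosu $100 + $170 = $270; Orozco $100 + $390 = $490; Sato $100 + $300 = $400; Dube $100 + $30 = $130; Ferraro $100 + $440 = $540; Marchetti $100 + $120 = $220.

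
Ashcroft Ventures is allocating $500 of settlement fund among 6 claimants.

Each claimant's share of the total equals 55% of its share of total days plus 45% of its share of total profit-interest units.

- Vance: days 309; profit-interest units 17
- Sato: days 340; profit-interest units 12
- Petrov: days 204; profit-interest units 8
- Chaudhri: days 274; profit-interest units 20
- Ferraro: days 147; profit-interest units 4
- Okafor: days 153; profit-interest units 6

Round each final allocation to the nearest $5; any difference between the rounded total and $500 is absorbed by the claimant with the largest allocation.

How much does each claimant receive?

Days total 1,427; profit-interest units total 67.
Composite weights (55% days + 45% profit-interest units): Vance 0.2333; Sato 0.2116; Petrov 0.1324; Chaudhri 0.2399; Ferraro 0.0835; Okafor 0.0993.
Pro-rata amounts: Vance 116.64; Sato 105.82; Petrov 66.18; Chaudhri 119.97; Ferraro 41.76; Okafor 49.63.
At nearest $5: Vance $115; Sato $105; Petrov $65; Chaudhri $120; Ferraro $40; Okafor $50. Sum = $495.
Difference $500 − $495 = +$5 applied to largest allocation (Chaudhri): Chaudhri becomes $125.

Vance: $115; Sato: $105; Petrov: $65; Chaudhri: $125; Ferraro: $40; Okafor: $50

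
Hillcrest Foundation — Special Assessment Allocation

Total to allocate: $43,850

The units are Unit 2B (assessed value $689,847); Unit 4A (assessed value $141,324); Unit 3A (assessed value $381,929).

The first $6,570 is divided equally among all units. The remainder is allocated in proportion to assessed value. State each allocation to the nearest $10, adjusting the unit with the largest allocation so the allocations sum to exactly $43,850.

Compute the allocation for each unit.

Unit 2B: $23,390 · Unit 4A: $6,530 · Unit 3A: $13,930

Equal tier: $6,570 ÷ 3 = $2,190 apiece.
Remainder $37,280 by assessed value (total 1,213,100): Unit 2B 21,199.82 → $21,200; Unit 4A 4,343.05 → $4,340; Unit 3A 11,737.13 → $11,740.
Totals: Unit 2B $2,190 + $21,200 = $23,390; Unit 4A $2,190 + $4,340 = $6,530; Unit 3A $2,190 + $11,740 = $13,930.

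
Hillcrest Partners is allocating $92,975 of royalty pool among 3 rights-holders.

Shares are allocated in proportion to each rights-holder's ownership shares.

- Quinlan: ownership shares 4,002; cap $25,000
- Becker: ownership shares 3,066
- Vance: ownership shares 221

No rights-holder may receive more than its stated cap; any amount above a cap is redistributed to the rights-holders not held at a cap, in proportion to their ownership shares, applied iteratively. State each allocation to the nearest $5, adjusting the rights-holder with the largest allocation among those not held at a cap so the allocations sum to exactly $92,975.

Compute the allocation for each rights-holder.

Quinlan: $25,000; Becker: $63,405; Vance: $4,570

Ownership shares total: 7,289.
Proportional shares (ignoring caps): Quinlan 51,047.60; Becker 39,108.43; Vance 2,818.97.
Cap binds for Quinlan ($25,000); balance $67,975 reallocated over remaining ownership shares 3,287.
Redistributed shares: Becker 63,404.73 → $63,405; Vance 4,570.27 → $4,570.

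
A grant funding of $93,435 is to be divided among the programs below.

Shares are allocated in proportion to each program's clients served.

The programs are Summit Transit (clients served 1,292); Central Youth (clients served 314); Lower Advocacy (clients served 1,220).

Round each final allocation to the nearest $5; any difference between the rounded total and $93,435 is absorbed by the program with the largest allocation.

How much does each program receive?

Summit Transit: $42,720 · Central Youth: $10,380 · Lower Advocacy: $40,335

Total clients served = 2,826.
Raw shares: Summit Transit 1,292/2,826 × $93,435 = 42,716.92; Central Youth 314/2,826 × $93,435 = 10,381.67; Lower Advocacy 1,220/2,826 × $93,435 = 40,336.41.
At nearest $5: Summit Transit $42,715; Central Youth $10,380; Lower Advocacy $40,335. Sum = $93,430.
Difference $93,435 − $93,430 = +$5 applied to largest allocation (Summit Transit): Summit Transit becomes $42,720.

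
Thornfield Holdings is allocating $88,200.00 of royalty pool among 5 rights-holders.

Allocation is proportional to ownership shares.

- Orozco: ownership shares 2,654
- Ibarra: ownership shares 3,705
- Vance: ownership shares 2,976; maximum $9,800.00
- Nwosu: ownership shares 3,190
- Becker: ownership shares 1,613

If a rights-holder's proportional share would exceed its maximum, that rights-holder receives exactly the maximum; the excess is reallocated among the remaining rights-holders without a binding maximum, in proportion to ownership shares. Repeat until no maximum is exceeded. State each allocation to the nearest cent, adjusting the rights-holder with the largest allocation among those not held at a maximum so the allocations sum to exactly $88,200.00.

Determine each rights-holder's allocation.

Total ownership shares = 14,138.
Unconstrained shares: Orozco 16,556.9953; Ibarra 23,113.6653; Vance 18,565.7943; Nwosu 19,900.8346; Becker 10,062.7104.
Cap binds for Vance ($9,800.00); balance $78,400.00 reallocated over remaining ownership shares 11,162.
Redistributed shares: Orozco 18,641.2471 → $18,641.25; Ibarra 26,023.2933 → $26,023.29; Nwosu 22,406.0204 → $22,406.02; Becker 11,329.4392 → $11,329.44.

Orozco: $18,641.25 | Ibarra: $26,023.29 | Vance: $9,800.00 | Nwosu: $22,406.02 | Becker: $11,329.44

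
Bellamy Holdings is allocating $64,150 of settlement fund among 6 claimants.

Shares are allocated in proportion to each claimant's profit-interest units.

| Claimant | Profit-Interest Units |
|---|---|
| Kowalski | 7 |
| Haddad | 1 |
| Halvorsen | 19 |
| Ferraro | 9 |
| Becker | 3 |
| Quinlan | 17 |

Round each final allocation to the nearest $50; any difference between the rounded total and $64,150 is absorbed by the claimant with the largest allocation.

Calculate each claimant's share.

Kowalski: $8,000; Haddad: $1,150; Halvorsen: $21,800; Ferraro: $10,300; Becker: $3,450; Quinlan: $19,450

Profit-interest units total: 56.
Unrounded shares: Kowalski 7/56 × $64,150 = 8,018.75; Haddad 1/56 × $64,150 = 1,145.54; Halvorsen 19/56 × $64,150 = 21,765.18; Ferraro 9/56 × $64,150 = 10,309.82; Becker 3/56 × $64,150 = 3,436.61; Quinlan 17/56 × $64,150 = 19,474.11.
Rounded to nearest $50: Kowalski $8,000; Haddad $1,150; Halvorsen $21,750; Ferraro $10,300; Becker $3,450; Quinlan $19,450. Sum = $64,100.
Difference $64,150 − $64,100 = +$50 applied to largest allocation (Halvorsen): Halvorsen becomes $21,800.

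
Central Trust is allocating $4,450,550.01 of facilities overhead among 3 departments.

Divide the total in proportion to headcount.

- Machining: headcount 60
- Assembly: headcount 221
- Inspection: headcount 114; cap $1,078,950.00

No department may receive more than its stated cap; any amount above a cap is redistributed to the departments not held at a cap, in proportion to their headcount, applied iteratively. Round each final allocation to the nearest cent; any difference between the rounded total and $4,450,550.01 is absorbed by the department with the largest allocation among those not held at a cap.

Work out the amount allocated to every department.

Headcount total: 395.
Unconstrained shares: Machining 676,032.9129; Assembly 2,490,054.5626; Inspection 1,284,462.5345.
Capped: Inspection ($1,078,950.00); balance $3,371,600.01 reallocated over remaining headcount 281.
Shares after redistribution: Machining 719,914.5929 → $719,914.59; Assembly 2,651,685.4171 → $2,651,685.42.

Machining: $719,914.59 | Assembly: $2,651,685.42 | Inspection: $1,078,950.00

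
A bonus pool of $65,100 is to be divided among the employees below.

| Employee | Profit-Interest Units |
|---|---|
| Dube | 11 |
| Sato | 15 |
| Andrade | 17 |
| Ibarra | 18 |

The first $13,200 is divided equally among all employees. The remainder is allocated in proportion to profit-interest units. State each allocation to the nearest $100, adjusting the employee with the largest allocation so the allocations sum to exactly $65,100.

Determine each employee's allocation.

Equal tier: $13,200 ÷ 4 = $3,300 apiece.
Remainder $51,900 by profit-interest units (total 61): Dube 9,359.02 → $9,400; Sato 12,762.30 → $12,800; Andrade 14,463.93 → $14,500; Ibarra 15,314.75 → $15,300.
Rounding difference −$100 on remainder applied to Ibarra.
Totals: Dube $3,300 + $9,400 = $12,700; Sato $3,300 + $12,800 = $16,100; Andrade $3,300 + $14,500 = $17,800; Ibarra $3,300 + $15,200 = $18,500.

Dube: $12,700 · Sato: $16,100 · Andrade: $17,800 · Ibarra: $18,500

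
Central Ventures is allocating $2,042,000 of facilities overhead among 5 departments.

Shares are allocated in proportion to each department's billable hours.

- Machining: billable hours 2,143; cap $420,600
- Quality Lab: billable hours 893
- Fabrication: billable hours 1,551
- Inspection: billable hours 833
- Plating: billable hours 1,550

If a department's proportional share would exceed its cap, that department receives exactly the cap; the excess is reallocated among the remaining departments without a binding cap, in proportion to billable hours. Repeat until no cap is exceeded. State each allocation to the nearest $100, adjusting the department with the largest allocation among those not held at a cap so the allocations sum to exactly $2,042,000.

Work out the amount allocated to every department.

Total billable hours = 6,970.
Proportional shares (ignoring caps): Machining 627,834.43; Quality Lab 261,622.09; Fabrication 454,396.27; Inspection 244,043.90; Plating 454,103.30.
Cap binds for Machining ($420,600); remaining pool $1,621,400 reallocated over remaining billable hours 4,827.
Redistributed shares: Quality Lab 299,960.68 → $300,000; Fabrication 520,984.34 → $521,000; Inspection 279,806.55 → $279,800; Plating 520,648.44 → $520,600.

Machining: $420,600 | Quality Lab: $300,000 | Fabrication: $521,000 | Inspection: $279,800 | Plating: $520,600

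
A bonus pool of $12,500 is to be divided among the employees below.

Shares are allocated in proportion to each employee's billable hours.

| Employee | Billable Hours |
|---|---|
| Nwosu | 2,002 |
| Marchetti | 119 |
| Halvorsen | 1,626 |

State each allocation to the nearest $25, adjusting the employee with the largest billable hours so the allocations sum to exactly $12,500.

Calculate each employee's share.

Nwosu: $6,675 | Marchetti: $400 | Halvorsen: $5,425

Sum of billable hours: 2,002 + 119 + 1,626 = 3,747.
Proportional shares: Nwosu 6,678.68; Marchetti 396.98; Halvorsen 5,424.34.
Rounded to nearest $25: Nwosu $6,675; Marchetti $400; Halvorsen $5,425. Sum = $12,500.
Rounded total matches; no reconciliation needed.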